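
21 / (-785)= -21 / 785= -0.03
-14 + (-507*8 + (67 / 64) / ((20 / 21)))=-5208193 / 1280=-4068.90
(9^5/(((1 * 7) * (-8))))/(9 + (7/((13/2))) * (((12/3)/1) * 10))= -767637/37912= -20.25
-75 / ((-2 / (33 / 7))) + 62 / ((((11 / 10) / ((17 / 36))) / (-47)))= -1074.17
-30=-30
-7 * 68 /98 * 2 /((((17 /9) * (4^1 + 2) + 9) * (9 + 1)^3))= -51 /106750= -0.00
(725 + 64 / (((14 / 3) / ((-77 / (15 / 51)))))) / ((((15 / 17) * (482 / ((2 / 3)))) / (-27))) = 730677 / 6025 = 121.27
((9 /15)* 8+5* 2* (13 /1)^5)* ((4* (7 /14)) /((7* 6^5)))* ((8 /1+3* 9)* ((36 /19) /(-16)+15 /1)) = 71057.53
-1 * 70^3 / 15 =-68600 / 3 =-22866.67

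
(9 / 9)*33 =33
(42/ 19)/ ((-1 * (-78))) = 7/ 247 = 0.03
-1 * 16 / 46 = -8 / 23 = -0.35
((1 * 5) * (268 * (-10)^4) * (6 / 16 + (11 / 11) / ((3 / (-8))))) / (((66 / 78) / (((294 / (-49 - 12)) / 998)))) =5334875000 / 30439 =175264.46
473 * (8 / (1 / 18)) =68112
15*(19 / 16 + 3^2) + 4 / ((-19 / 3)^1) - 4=45047 / 304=148.18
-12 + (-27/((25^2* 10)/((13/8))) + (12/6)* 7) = 99649/50000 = 1.99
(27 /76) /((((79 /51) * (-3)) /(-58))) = 13311 /3002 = 4.43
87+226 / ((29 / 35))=10433 / 29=359.76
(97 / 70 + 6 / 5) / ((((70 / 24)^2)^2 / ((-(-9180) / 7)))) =3445452288 / 73530625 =46.86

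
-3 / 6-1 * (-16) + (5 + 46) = 133 / 2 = 66.50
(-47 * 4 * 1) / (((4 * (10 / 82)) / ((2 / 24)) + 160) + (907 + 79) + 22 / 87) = -0.16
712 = 712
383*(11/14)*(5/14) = 21065/196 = 107.47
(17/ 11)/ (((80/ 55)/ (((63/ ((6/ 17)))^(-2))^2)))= 1/ 955485153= 0.00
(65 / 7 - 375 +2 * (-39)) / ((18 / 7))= -1553 / 9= -172.56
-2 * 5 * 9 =-90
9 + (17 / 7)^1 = 80 / 7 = 11.43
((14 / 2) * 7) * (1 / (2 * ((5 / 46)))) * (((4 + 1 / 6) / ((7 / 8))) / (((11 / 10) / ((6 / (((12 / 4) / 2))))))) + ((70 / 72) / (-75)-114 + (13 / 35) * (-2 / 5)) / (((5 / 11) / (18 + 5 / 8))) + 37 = -737.74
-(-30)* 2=60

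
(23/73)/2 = 23/146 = 0.16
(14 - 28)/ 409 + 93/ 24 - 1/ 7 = 84697/ 22904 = 3.70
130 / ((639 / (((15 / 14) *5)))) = 1625 / 1491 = 1.09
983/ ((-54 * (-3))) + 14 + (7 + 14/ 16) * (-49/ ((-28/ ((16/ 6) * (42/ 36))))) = 40787/ 648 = 62.94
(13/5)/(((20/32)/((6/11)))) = 624/275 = 2.27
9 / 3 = 3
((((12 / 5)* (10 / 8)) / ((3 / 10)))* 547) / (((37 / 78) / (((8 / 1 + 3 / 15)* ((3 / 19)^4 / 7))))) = 283387572 / 33753139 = 8.40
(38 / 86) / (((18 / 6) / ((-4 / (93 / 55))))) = -4180 / 11997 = -0.35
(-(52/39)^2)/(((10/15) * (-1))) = 8/3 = 2.67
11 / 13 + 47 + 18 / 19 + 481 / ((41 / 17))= 2513851 / 10127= 248.23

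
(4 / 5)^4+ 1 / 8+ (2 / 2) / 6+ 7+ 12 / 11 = 1450709 / 165000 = 8.79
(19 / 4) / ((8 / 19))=361 / 32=11.28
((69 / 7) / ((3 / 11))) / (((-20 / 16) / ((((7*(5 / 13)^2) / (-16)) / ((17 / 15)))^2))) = -49809375 / 528264256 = -0.09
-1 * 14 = -14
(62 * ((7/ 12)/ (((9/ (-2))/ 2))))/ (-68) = 217/ 918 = 0.24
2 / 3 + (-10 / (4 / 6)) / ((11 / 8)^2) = -2638 / 363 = -7.27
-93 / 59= -1.58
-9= -9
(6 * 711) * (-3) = -12798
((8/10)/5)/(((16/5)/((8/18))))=1/45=0.02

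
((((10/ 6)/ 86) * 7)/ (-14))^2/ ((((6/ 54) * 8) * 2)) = 25/ 473344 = 0.00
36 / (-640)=-9 / 160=-0.06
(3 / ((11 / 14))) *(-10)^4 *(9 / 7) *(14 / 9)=840000 / 11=76363.64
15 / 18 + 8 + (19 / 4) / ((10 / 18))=1043 / 60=17.38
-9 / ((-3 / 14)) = 42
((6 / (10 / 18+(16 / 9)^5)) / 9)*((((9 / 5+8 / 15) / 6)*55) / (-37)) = -120285 / 5715871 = -0.02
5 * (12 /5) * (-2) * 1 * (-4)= 96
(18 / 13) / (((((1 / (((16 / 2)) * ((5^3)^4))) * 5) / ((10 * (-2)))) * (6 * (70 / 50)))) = -1287774725.27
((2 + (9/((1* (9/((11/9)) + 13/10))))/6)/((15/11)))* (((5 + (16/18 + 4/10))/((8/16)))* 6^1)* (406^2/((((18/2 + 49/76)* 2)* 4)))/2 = 20191328181332/157173525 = 128465.20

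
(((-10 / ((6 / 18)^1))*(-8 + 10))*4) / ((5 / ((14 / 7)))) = -96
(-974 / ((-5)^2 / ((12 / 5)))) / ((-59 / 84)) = 981792 / 7375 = 133.12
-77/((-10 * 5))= 77/50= 1.54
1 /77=0.01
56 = 56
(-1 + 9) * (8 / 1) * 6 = 384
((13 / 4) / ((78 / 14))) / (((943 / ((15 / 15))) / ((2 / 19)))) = 7 / 107502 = 0.00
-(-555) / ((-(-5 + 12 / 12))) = 555 / 4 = 138.75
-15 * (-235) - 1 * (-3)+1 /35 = 123481 /35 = 3528.03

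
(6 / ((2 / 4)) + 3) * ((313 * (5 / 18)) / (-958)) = -7825 / 5748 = -1.36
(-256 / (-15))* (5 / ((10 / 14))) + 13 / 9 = 5441 / 45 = 120.91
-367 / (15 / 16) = -5872 / 15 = -391.47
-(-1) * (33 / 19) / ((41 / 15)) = 495 / 779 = 0.64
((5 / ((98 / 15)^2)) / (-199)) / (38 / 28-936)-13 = -4644342569 / 357257138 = -13.00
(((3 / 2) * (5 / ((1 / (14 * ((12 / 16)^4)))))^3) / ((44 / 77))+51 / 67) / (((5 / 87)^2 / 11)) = 2669291898632526519 / 28101836800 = 94986385.33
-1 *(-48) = 48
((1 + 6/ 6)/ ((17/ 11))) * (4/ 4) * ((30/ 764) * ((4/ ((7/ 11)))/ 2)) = 3630/ 22729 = 0.16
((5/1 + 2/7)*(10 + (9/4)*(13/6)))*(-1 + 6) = 3145/8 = 393.12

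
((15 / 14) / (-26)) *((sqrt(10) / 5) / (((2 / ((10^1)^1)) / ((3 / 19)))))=-45 *sqrt(10) / 6916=-0.02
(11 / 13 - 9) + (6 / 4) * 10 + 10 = 219 / 13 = 16.85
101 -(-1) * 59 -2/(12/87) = 291/2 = 145.50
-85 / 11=-7.73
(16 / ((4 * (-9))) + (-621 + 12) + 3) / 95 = -6.38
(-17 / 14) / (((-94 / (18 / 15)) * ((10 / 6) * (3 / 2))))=51 / 8225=0.01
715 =715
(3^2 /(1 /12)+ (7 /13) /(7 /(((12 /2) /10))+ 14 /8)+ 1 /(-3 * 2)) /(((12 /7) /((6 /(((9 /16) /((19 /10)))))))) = 10295530 /8073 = 1275.30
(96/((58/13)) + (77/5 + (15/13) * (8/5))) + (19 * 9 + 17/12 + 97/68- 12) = 19285309/96135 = 200.61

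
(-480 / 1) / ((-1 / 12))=5760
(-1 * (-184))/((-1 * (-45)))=184/45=4.09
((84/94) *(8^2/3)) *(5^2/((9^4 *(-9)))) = -22400/2775303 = -0.01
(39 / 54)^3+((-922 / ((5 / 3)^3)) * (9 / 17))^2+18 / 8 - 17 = 292368107930887 / 26335125000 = 11101.83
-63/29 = -2.17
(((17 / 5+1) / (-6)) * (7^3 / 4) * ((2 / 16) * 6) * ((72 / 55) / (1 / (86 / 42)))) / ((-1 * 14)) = 903 / 100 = 9.03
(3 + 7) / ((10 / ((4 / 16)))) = 1 / 4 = 0.25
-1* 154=-154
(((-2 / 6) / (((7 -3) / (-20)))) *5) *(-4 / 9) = -100 / 27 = -3.70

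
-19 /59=-0.32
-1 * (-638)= 638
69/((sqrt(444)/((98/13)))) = 1127 * sqrt(111)/481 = 24.69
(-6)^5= -7776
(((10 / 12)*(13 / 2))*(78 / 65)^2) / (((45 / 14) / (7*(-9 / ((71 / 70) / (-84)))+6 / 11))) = 247232804 / 19525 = 12662.37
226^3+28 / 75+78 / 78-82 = 865732153 / 75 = 11543095.37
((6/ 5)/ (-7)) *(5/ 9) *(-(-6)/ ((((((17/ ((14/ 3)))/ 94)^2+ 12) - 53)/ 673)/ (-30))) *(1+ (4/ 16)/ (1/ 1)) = -351.76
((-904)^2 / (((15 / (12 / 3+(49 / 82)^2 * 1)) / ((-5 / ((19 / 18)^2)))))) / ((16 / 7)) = -282814605108 / 606841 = -466044.00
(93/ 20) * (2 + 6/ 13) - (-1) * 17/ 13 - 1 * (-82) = 6159/ 65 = 94.75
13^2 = 169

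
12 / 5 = 2.40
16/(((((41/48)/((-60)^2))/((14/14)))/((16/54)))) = 19980.49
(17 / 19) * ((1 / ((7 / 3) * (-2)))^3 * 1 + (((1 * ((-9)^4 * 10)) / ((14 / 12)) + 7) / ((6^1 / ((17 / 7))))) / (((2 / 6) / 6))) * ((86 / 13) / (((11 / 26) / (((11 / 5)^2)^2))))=1094029336438797 / 8146250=134298522.20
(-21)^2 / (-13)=-441 / 13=-33.92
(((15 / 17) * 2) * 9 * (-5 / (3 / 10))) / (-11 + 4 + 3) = 1125 / 17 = 66.18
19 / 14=1.36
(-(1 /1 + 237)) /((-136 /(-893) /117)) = -731367 /4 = -182841.75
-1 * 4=-4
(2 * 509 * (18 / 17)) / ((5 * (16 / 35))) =32067 / 68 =471.57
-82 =-82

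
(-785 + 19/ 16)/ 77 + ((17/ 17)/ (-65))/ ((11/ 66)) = -822557/ 80080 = -10.27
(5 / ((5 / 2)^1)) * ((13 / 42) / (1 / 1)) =13 / 21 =0.62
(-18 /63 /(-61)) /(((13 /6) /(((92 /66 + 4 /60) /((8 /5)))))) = 241 /122122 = 0.00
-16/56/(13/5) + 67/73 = 5367/6643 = 0.81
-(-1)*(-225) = -225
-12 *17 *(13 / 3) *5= -4420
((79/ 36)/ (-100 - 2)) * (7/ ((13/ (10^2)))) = -13825/ 11934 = -1.16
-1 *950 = -950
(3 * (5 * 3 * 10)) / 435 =30 / 29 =1.03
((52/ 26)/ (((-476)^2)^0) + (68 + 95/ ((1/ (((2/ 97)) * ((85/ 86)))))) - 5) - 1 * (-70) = 571160/ 4171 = 136.94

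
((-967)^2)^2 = 874391437921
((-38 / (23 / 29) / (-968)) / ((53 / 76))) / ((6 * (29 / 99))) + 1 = 27901 / 26818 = 1.04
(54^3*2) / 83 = 314928 / 83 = 3794.31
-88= -88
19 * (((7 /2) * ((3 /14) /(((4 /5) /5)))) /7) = 1425 /112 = 12.72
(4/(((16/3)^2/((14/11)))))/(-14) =-9/704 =-0.01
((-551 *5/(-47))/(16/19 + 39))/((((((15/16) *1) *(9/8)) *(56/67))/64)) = 718257152/6724431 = 106.81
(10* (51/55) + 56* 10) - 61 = 5591/11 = 508.27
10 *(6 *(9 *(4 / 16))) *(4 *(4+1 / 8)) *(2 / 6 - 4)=-16335 / 2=-8167.50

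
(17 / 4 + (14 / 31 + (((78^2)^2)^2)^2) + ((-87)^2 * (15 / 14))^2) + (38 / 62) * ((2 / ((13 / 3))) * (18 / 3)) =74138665575389094464511559868617079 / 39494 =1877213388752445800995381000000.00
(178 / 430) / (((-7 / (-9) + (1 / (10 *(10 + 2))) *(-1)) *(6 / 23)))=24564 / 11911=2.06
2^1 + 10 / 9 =28 / 9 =3.11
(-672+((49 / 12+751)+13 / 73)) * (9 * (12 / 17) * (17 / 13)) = 691.71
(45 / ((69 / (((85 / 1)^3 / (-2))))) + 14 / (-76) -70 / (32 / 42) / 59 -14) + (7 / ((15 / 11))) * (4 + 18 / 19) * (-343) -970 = -649592031709 / 3093960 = -209954.89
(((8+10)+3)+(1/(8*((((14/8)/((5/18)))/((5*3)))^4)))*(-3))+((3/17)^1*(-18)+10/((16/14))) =64017389/4408236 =14.52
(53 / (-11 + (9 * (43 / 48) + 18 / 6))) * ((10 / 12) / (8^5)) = 265 / 12288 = 0.02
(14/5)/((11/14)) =196/55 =3.56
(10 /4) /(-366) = -5 /732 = -0.01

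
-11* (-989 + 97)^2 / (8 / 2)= -2188076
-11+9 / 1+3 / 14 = -1.79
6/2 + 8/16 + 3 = 13/2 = 6.50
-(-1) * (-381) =-381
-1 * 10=-10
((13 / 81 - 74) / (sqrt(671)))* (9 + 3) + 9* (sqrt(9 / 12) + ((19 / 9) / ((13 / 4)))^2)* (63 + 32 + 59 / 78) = 1075.78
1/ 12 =0.08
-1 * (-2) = 2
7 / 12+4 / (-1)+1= -29 / 12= -2.42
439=439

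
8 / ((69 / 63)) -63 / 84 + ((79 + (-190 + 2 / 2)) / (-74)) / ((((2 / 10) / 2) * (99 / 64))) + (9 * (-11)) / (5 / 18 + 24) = 7035157 / 582084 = 12.09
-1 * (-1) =1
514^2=264196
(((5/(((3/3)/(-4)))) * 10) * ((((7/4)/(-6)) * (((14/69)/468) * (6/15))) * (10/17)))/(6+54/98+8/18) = 24010/28225899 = 0.00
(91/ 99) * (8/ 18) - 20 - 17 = -32603/ 891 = -36.59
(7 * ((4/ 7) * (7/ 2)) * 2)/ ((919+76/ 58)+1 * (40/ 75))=12180/ 400567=0.03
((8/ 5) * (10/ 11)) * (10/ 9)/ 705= 32/ 13959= 0.00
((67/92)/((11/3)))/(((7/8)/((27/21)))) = 3618/12397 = 0.29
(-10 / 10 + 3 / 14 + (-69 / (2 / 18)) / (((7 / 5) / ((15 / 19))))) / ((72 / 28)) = -93359 / 684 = -136.49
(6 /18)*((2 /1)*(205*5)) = 2050 /3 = 683.33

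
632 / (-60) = -10.53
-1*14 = -14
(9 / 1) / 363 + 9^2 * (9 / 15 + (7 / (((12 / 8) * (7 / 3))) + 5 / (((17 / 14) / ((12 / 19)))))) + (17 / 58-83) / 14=415.37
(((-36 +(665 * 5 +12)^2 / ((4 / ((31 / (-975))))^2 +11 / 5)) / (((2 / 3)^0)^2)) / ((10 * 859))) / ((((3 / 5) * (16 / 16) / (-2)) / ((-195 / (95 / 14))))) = 9239817584998 / 1241384579291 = 7.44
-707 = -707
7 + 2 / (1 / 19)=45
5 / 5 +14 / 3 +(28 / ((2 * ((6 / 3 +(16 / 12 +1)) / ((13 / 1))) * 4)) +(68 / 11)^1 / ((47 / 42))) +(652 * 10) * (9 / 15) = 12202309 / 3102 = 3933.69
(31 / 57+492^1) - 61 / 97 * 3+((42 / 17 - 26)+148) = 57817712 / 93993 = 615.13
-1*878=-878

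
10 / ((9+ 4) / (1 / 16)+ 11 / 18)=36 / 751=0.05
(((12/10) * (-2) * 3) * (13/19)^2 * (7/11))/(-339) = 0.01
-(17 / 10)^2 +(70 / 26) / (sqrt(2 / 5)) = -289 / 100 +35 * sqrt(10) / 26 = 1.37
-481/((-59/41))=19721/59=334.25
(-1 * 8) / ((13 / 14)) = -112 / 13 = -8.62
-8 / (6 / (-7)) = 28 / 3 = 9.33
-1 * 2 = -2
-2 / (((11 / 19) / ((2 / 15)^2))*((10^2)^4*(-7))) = 19 / 216562500000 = 0.00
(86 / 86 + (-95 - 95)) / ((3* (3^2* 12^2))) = -7 / 144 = -0.05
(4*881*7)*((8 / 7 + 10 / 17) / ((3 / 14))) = 10163216 / 51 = 199278.75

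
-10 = -10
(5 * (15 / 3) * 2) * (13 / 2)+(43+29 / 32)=11805 / 32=368.91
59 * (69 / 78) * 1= 1357 / 26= 52.19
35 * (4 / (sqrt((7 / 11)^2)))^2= 9680 / 7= 1382.86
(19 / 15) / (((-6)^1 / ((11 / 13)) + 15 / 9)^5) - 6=-5513227764459 / 918829984495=-6.00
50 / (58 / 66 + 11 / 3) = 11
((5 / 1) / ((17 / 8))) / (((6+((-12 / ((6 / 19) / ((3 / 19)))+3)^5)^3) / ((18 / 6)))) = -40 / 81310439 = -0.00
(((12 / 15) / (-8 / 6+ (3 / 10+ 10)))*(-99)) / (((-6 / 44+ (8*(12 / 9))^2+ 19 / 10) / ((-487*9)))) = 5154933960 / 15384917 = 335.06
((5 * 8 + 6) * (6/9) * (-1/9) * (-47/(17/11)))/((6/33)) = 261602/459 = 569.94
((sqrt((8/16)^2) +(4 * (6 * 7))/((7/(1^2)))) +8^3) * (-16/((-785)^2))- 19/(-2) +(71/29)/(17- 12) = 356542893/35741050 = 9.98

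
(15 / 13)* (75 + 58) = 1995 / 13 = 153.46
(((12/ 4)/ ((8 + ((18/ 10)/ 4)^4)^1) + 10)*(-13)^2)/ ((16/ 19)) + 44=2125.75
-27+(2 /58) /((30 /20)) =-2347 /87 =-26.98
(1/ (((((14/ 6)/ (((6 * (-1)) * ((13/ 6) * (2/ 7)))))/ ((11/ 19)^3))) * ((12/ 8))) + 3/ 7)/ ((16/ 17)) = 1272059/ 5377456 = 0.24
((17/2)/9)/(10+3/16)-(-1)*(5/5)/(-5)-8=-8.11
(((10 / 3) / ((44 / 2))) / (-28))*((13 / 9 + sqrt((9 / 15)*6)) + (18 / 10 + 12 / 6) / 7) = -313 / 29106 - sqrt(10) / 308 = -0.02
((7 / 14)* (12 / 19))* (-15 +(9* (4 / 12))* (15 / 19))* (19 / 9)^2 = -160 / 9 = -17.78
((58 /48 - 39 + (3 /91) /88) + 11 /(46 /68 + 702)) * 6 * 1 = -221240879 /976118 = -226.65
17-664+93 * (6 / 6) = -554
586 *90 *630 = 33226200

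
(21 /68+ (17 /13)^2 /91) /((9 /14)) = 342611 /672282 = 0.51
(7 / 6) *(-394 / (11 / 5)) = -6895 / 33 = -208.94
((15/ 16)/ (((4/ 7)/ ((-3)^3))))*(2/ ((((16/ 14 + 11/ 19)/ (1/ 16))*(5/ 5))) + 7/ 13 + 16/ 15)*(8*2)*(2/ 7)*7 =-113277339/ 47632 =-2378.18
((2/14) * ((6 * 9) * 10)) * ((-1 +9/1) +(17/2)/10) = 4779/7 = 682.71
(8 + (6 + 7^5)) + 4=16825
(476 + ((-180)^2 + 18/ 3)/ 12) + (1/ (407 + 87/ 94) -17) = 242302243/ 76690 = 3159.50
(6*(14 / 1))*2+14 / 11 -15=1697 / 11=154.27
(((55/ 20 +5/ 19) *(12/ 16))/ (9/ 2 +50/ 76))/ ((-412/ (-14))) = 687/ 46144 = 0.01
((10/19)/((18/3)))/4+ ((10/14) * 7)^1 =1145/228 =5.02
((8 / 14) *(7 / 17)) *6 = 24 / 17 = 1.41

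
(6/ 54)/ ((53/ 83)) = 83/ 477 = 0.17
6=6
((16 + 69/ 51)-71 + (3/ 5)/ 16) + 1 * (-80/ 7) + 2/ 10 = -617259/ 9520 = -64.84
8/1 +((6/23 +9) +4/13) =5253/299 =17.57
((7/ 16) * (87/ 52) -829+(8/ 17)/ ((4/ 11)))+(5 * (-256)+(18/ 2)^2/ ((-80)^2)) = -2980085999/ 1414400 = -2106.96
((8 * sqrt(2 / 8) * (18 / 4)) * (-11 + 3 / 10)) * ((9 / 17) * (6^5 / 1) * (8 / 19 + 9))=-12063631968 / 1615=-7469741.16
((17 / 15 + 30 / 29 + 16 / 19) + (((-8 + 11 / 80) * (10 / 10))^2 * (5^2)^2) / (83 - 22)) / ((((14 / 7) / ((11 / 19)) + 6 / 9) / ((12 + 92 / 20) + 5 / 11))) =38522628601933 / 14627507200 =2633.57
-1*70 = -70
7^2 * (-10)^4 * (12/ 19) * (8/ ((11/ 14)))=658560000/ 209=3151004.78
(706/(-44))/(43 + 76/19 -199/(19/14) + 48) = 6707/21582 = 0.31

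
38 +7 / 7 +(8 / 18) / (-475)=166721 / 4275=39.00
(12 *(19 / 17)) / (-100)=-57 / 425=-0.13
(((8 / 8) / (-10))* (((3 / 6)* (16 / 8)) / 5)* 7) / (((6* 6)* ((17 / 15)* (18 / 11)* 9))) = -77 / 330480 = -0.00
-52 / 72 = -13 / 18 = -0.72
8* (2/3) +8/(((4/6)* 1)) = 52/3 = 17.33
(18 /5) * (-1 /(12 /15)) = -9 /2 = -4.50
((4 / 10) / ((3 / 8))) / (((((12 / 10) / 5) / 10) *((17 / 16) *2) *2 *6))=800 / 459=1.74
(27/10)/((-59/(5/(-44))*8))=27/41536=0.00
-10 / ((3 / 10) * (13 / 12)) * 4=-1600 / 13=-123.08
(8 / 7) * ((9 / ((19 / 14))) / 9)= 16 / 19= 0.84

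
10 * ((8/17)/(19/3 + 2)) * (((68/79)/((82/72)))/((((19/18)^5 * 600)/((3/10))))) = 816293376/5012552913125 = 0.00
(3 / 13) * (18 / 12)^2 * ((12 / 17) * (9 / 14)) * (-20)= -7290 / 1547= -4.71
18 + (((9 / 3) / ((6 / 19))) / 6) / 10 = 2179 / 120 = 18.16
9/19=0.47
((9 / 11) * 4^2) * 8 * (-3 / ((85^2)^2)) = -3456 / 574206875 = -0.00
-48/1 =-48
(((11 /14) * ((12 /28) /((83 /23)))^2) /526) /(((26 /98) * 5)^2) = 366597 /30619538300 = 0.00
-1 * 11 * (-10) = 110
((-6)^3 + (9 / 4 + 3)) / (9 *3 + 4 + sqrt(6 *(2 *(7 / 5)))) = -130665 / 18884 + 843 *sqrt(105) / 9442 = -6.00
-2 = -2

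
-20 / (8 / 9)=-45 / 2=-22.50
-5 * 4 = -20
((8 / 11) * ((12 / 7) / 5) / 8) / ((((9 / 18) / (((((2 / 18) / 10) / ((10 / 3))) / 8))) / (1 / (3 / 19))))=19 / 115500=0.00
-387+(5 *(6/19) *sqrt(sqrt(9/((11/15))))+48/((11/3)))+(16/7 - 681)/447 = -12921838/34419+30 *33^(3/4) *5^(1/4)/209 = -372.47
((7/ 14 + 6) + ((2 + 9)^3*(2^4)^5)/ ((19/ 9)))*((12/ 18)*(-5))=-125608920275/ 57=-2203665267.98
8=8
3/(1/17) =51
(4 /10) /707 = 2 /3535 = 0.00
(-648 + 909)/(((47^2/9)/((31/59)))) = 72819/130331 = 0.56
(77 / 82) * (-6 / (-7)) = 33 / 41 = 0.80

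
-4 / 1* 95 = -380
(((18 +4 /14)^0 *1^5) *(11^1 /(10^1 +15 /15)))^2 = 1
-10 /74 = -0.14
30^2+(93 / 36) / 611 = 900.00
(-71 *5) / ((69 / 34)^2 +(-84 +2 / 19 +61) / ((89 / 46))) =693952580 / 15080709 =46.02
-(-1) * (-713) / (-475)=713 / 475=1.50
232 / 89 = 2.61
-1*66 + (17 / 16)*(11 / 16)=-16709 / 256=-65.27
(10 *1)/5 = 2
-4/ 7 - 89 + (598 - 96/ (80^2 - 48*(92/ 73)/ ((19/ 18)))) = 978396917/ 1924412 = 508.41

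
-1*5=-5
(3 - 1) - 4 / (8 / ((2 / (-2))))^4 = 2047 / 1024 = 2.00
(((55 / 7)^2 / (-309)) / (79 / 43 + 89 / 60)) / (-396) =59125 / 389138841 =0.00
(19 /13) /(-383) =-19 /4979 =-0.00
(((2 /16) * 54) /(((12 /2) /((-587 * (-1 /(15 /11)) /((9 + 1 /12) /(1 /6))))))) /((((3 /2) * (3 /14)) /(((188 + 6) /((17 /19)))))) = 5994.01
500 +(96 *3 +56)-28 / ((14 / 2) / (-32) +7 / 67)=38116 / 35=1089.03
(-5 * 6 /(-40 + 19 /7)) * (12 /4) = 2.41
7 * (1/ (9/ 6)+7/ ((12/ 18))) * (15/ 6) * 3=2345/ 4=586.25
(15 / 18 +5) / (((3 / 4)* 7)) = 10 / 9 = 1.11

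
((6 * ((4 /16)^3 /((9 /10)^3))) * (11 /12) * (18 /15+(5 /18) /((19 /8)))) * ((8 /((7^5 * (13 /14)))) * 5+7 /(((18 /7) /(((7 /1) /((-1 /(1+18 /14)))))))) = -236781149275 /35018832303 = -6.76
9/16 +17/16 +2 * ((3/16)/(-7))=1.57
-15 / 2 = -7.50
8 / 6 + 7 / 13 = 73 / 39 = 1.87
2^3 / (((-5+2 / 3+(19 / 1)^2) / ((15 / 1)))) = 36 / 107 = 0.34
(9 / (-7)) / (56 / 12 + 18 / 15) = -0.22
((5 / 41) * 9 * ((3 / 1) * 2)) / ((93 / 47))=4230 / 1271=3.33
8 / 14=4 / 7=0.57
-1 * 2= -2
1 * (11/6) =11/6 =1.83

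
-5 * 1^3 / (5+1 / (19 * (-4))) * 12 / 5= -912 / 379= -2.41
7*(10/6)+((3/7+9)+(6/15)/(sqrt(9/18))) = 2*sqrt(2)/5+443/21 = 21.66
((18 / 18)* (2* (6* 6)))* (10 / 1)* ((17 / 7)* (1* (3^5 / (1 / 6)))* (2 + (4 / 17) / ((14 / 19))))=289733760 / 49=5912933.88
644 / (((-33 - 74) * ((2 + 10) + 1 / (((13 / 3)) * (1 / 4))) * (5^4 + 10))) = -299 / 407670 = -0.00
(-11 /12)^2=121 /144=0.84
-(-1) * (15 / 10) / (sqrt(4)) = 3 / 4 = 0.75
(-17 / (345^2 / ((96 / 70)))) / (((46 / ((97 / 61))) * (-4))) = 3298 / 1948240875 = 0.00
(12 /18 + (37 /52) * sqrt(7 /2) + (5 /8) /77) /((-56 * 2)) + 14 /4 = 3.48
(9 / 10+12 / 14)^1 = 123 / 70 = 1.76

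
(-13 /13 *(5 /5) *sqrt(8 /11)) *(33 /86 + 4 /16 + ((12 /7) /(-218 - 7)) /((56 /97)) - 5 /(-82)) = -0.58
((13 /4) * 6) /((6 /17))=221 /4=55.25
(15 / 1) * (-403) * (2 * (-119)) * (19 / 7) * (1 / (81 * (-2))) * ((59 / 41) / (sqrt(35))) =-7679971 * sqrt(35) / 7749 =-5863.38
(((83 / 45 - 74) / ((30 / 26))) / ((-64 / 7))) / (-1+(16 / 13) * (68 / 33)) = 42253211 / 9489600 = 4.45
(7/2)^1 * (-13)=-91/2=-45.50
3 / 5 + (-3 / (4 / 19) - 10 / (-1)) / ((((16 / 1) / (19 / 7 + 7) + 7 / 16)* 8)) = 1957 / 5670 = 0.35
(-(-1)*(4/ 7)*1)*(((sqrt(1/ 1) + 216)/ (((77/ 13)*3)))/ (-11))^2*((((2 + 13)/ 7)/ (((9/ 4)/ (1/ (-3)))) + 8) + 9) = 682767436/ 58110129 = 11.75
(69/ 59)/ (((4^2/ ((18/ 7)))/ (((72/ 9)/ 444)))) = 207/ 61124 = 0.00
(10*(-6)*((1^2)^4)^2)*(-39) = 2340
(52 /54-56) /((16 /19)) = -14117 /216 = -65.36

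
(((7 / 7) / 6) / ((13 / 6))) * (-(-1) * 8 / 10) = 4 / 65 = 0.06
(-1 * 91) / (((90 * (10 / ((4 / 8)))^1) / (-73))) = 6643 / 1800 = 3.69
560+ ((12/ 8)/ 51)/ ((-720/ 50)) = 1370875/ 2448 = 560.00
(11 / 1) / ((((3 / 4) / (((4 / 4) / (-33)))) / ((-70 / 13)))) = 280 / 117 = 2.39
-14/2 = -7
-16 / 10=-8 / 5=-1.60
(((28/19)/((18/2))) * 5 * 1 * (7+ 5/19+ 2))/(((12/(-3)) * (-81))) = 6160/263169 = 0.02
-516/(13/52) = -2064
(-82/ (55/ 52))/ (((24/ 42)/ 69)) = -514878/ 55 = -9361.42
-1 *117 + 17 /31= -3610 /31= -116.45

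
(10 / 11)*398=3980 / 11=361.82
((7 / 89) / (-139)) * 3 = -21 / 12371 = -0.00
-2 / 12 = -0.17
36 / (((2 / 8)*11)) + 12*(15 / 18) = 254 / 11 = 23.09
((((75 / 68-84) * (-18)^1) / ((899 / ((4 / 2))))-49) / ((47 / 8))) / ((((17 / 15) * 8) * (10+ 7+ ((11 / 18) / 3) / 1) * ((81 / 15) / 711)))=-74455991100 / 11344127693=-6.56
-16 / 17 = -0.94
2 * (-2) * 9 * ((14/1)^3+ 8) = -99072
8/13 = 0.62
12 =12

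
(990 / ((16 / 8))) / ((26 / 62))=15345 / 13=1180.38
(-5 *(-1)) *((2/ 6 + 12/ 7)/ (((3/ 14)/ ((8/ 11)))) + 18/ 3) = 6410/ 99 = 64.75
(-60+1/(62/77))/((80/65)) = -47359/992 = -47.74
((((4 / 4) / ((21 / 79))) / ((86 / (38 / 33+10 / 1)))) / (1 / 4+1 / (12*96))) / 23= 80896 / 956879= 0.08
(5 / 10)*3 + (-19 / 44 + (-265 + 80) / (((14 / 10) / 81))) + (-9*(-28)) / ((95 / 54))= -308963981 / 29260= -10559.26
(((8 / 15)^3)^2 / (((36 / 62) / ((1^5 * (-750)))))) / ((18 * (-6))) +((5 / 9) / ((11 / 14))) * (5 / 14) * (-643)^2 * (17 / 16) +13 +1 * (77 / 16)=110949.80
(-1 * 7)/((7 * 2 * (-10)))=1/20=0.05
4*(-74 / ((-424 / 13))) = 9.08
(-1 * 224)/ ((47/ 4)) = -896/ 47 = -19.06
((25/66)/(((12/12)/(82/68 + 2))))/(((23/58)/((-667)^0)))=79025/25806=3.06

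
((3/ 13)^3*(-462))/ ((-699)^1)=4158/ 511901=0.01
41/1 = 41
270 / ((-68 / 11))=-1485 / 34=-43.68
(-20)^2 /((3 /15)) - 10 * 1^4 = 1990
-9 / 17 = -0.53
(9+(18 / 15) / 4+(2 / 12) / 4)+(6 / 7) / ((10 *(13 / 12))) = 9.42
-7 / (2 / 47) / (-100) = 329 / 200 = 1.64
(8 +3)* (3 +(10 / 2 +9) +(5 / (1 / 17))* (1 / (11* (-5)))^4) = 187.00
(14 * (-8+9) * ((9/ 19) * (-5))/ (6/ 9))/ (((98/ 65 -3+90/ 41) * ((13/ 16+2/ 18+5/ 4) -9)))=362653200/ 34982021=10.37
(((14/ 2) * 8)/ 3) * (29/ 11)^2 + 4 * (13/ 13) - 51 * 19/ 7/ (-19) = 141.03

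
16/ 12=4/ 3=1.33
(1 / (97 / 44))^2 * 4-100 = -933156 / 9409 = -99.18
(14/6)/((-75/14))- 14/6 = -623/225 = -2.77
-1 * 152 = -152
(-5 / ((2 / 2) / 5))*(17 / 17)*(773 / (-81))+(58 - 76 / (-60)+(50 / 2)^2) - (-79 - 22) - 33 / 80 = 1326371 / 1296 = 1023.43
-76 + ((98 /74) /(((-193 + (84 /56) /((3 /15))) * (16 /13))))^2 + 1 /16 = -75.94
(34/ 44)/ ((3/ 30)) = 85/ 11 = 7.73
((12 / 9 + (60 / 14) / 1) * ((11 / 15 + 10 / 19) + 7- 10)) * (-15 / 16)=3658 / 399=9.17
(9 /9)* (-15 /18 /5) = -1 /6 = -0.17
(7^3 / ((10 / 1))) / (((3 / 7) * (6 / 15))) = 2401 / 12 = 200.08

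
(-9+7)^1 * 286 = -572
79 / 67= 1.18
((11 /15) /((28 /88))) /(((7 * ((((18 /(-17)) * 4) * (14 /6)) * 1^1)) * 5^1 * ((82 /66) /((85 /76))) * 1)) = -384659 /64127280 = -0.01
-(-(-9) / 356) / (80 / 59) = -531 / 28480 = -0.02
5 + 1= 6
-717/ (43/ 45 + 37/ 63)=-8365/ 18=-464.72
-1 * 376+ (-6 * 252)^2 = 2285768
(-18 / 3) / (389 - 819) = 3 / 215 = 0.01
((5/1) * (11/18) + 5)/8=145/144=1.01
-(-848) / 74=424 / 37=11.46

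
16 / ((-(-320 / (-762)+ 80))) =-381 / 1915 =-0.20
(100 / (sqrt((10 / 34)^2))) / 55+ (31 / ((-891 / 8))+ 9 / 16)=92179 / 14256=6.47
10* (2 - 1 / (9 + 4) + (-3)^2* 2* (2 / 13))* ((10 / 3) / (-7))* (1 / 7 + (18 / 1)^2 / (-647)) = 9888100 / 1236417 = 8.00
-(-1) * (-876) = -876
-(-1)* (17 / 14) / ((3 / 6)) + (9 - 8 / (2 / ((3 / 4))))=59 / 7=8.43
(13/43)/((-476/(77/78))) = -11/17544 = -0.00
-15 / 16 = -0.94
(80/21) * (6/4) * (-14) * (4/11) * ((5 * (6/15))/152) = -80/209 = -0.38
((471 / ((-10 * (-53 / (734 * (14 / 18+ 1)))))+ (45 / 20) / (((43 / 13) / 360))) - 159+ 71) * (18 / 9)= 90009884 / 34185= 2633.02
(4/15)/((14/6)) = 4/35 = 0.11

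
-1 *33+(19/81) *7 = -2540/81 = -31.36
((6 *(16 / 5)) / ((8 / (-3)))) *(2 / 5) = -72 / 25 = -2.88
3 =3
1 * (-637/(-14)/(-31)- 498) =-499.47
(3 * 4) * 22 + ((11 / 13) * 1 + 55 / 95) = 65560 / 247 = 265.43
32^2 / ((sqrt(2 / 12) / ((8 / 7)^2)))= 65536*sqrt(6) / 49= 3276.12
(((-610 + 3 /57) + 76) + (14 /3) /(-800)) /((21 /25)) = -12174133 /19152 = -635.66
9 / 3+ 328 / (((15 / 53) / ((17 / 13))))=1518.53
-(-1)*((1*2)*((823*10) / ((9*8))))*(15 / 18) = 20575 / 108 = 190.51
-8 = -8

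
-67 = -67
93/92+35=3313/92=36.01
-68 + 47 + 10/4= -37/2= -18.50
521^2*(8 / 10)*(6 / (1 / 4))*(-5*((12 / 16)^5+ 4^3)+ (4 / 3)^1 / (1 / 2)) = -265603118413 / 160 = -1660019490.08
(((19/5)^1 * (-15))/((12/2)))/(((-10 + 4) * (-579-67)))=-1/408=-0.00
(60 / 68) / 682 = 15 / 11594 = 0.00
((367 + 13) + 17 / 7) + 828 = 8473 / 7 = 1210.43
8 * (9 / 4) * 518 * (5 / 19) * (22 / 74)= 13860 / 19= 729.47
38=38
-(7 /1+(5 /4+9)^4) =-11045.13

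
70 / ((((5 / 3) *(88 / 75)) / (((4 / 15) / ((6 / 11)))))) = 35 / 2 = 17.50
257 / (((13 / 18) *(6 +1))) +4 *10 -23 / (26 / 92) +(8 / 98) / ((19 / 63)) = 16808 / 1729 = 9.72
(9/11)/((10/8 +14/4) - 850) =-12/12397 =-0.00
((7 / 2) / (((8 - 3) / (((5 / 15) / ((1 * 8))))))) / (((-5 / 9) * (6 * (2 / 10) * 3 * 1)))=-7 / 480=-0.01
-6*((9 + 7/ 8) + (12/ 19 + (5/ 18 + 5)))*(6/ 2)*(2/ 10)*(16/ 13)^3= -1700864/ 16055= -105.94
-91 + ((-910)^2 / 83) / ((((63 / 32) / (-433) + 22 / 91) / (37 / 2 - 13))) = 5740554782053 / 24825217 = 231238.86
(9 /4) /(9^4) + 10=29161 /2916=10.00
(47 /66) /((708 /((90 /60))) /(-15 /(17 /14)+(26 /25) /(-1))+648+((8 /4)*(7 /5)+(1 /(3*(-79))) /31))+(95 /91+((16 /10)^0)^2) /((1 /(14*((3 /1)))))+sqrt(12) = 2*sqrt(3)+790034836352953 /9202790742574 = 89.31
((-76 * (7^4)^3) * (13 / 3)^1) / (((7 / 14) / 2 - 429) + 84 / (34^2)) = 2258360238329104 / 212379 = 10633632507.59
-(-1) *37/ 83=37/ 83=0.45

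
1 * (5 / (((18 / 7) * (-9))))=-35 / 162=-0.22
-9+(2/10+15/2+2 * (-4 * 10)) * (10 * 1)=-732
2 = 2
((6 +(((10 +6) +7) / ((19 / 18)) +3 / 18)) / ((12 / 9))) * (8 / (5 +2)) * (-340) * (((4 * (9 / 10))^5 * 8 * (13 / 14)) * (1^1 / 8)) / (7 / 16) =-42587960343552 / 4073125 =-10455844.18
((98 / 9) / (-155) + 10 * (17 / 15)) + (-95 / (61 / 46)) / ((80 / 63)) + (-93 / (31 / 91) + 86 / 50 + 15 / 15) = -1073670509 / 3403800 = -315.43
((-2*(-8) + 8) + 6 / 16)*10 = 975 / 4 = 243.75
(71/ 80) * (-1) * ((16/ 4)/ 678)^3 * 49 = -3479/ 389582190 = -0.00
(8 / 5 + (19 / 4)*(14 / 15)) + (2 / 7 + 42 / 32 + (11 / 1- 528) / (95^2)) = 22968193 / 3032400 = 7.57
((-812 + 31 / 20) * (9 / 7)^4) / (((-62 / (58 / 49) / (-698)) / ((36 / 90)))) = -1076340507129 / 91177975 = -11804.83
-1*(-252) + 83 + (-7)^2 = 384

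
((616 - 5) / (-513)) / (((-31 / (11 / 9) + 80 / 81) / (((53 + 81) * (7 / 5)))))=18912894 / 2063305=9.17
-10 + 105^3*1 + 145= 1157760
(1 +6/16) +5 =51/8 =6.38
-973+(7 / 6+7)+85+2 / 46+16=-863.79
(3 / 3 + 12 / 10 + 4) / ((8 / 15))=93 / 8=11.62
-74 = -74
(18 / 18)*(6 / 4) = 1.50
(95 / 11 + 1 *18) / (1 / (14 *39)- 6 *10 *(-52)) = 159978 / 18738731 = 0.01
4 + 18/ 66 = 47/ 11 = 4.27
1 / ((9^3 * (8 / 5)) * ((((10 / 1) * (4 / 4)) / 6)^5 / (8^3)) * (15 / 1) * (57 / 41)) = 2624 / 1603125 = 0.00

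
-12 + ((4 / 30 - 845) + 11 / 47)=-603926 / 705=-856.63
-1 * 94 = -94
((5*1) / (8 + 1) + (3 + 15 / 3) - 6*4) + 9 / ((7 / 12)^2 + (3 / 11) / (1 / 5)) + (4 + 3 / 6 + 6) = 16397 / 48582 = 0.34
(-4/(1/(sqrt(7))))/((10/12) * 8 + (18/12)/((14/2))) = -1.54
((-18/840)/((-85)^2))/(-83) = 3/83954500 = 0.00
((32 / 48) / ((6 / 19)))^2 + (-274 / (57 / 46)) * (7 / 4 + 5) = -2290220 / 1539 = -1488.12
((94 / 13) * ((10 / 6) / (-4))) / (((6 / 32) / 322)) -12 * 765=-1679420 / 117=-14354.02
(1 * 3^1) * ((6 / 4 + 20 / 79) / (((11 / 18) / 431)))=3223449 / 869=3709.38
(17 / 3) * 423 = 2397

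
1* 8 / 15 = 0.53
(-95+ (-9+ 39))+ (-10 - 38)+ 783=670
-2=-2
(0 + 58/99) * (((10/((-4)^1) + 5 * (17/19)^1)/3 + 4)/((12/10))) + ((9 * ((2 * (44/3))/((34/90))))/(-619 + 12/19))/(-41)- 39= -36.70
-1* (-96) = 96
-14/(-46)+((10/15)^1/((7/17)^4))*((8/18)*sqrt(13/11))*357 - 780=-17933/23+11358856*sqrt(143)/33957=3220.43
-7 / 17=-0.41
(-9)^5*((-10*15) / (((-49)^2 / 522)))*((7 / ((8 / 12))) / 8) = 3467652525 / 1372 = 2527443.53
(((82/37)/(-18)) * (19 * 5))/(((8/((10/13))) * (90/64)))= -31160/38961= -0.80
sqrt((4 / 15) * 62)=2 * sqrt(930) / 15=4.07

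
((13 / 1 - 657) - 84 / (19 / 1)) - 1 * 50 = -13270 / 19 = -698.42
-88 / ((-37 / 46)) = 4048 / 37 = 109.41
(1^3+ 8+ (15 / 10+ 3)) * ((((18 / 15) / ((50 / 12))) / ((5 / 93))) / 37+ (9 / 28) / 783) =73609677 / 37555000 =1.96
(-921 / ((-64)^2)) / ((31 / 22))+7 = 434285 / 63488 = 6.84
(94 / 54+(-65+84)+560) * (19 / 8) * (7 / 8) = 32585 / 27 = 1206.85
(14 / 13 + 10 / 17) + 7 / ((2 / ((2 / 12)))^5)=91571723 / 54991872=1.67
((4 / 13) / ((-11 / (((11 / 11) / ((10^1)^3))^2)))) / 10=-1 / 357500000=-0.00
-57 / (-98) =57 / 98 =0.58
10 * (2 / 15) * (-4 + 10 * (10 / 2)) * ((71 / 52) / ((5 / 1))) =16.75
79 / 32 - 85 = -2641 / 32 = -82.53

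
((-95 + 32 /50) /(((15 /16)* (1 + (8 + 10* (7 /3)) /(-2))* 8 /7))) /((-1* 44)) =-16513 /121000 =-0.14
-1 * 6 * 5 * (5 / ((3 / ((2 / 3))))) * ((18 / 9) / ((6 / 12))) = -400 / 3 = -133.33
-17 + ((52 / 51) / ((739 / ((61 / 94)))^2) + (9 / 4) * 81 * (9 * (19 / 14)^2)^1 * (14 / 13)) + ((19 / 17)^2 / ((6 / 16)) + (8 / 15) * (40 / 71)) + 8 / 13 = 58399927105274248615 / 18020721023025448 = 3240.71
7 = 7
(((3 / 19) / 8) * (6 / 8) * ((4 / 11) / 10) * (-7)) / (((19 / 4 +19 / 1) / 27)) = -1701 / 397100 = -0.00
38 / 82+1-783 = -32043 / 41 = -781.54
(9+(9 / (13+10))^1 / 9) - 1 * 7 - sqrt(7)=47 / 23 - sqrt(7)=-0.60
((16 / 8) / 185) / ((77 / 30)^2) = 360 / 219373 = 0.00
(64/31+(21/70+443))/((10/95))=4230.96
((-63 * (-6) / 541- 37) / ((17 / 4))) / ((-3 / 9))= 235668 / 9197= 25.62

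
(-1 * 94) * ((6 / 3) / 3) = -188 / 3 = -62.67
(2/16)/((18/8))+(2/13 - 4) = -887/234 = -3.79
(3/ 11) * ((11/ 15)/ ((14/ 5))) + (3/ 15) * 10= 2.07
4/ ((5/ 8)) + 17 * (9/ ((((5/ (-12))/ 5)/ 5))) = -45868/ 5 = -9173.60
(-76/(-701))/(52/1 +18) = 38/24535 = 0.00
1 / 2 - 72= -143 / 2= -71.50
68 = 68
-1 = -1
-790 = -790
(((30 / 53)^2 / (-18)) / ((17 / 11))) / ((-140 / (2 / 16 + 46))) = 20295 / 5348336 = 0.00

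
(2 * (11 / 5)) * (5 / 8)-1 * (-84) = 347 / 4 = 86.75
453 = 453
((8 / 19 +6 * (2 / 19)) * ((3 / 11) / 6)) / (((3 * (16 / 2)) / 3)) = 5 / 836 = 0.01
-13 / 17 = -0.76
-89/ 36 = -2.47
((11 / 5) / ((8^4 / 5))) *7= 77 / 4096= 0.02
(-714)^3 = -363994344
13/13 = 1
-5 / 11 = -0.45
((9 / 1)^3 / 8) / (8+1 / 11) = 8019 / 712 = 11.26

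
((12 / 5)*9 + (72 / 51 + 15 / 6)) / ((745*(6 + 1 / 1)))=4337 / 886550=0.00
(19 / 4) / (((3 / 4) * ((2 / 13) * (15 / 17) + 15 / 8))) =33592 / 10665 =3.15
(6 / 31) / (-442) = -3 / 6851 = -0.00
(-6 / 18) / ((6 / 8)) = -4 / 9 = -0.44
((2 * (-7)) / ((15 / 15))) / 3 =-14 / 3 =-4.67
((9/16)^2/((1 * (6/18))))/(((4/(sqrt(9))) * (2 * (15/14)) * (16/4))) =1701/20480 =0.08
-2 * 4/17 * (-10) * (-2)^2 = 320/17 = 18.82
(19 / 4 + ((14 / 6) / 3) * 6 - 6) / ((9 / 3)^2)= 41 / 108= 0.38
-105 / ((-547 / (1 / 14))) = 15 / 1094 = 0.01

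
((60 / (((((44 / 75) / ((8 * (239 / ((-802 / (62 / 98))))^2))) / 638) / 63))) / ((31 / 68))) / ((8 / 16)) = 282845598732000 / 55154743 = 5128218.96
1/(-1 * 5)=-1/5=-0.20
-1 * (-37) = 37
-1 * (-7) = 7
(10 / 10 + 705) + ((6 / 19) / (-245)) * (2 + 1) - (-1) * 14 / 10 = 3292929 / 4655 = 707.40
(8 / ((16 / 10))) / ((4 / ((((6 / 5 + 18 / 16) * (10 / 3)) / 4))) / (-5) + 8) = 775 / 1176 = 0.66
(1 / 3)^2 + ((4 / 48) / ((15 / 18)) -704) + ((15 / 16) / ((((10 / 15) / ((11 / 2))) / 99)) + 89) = 434633 / 2880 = 150.91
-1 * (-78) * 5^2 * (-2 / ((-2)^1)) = 1950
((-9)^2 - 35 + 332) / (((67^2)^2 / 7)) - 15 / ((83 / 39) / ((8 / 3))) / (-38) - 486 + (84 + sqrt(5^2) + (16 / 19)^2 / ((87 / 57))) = -364979662641575 / 921571216693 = -396.04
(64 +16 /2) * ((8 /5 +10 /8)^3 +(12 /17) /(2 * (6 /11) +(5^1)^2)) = 8141513823 /4879000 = 1668.68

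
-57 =-57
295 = 295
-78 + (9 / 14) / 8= -8727 / 112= -77.92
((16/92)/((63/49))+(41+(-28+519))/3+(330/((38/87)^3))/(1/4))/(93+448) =22743142189/768118833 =29.61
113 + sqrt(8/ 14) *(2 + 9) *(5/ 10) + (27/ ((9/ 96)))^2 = 83061.16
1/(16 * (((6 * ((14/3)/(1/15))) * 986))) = 1/6625920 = 0.00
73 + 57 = 130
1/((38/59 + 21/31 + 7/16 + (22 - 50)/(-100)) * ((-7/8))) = -5852800/10442061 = -0.56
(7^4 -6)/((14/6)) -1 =7178/7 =1025.43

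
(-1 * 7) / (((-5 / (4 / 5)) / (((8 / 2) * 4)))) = 448 / 25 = 17.92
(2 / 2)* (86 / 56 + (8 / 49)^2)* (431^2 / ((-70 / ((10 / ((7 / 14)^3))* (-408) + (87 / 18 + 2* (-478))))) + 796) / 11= 12661251.32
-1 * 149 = -149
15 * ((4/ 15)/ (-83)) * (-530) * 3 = 6360/ 83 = 76.63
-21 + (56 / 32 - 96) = -461 / 4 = -115.25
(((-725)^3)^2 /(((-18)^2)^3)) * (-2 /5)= -29044107470703125 /17006112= -1707862883.10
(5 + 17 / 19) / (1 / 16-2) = -1792 / 589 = -3.04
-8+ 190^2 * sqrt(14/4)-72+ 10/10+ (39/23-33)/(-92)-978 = -558973/529+ 18050 * sqrt(14) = 66480.26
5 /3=1.67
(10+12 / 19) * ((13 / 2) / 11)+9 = 15.28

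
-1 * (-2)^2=-4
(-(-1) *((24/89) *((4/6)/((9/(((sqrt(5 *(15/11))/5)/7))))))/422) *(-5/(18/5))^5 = -9765625 *sqrt(33)/3073818606012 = -0.00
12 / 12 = 1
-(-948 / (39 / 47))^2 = -220581904 / 169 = -1305218.37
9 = 9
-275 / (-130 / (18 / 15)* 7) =33 / 91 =0.36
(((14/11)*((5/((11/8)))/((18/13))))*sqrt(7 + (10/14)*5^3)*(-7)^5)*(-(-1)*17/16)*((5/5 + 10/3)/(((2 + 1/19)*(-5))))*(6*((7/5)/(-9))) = -494008151*sqrt(4718)/147015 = -230808.31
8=8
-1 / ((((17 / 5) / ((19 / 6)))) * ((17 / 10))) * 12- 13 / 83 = -161457 / 23987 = -6.73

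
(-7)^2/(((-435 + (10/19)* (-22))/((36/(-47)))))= 33516/398795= 0.08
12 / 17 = 0.71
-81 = -81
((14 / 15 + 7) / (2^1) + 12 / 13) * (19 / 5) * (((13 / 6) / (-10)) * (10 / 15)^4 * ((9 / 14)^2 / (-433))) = 36233 / 47738250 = 0.00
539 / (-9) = -59.89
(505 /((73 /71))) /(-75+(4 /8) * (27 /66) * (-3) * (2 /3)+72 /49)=-38651690 /5818611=-6.64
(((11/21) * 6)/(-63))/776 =-11/171108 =-0.00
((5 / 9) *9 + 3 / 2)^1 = 13 / 2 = 6.50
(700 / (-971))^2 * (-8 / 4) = -980000 / 942841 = -1.04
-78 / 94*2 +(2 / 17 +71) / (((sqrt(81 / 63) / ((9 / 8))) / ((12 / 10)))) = -78 / 47 +10881*sqrt(7) / 340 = 83.01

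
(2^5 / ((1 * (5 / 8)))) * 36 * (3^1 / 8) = 691.20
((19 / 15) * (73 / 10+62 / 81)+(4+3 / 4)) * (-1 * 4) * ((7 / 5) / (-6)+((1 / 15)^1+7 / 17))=-363679 / 24786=-14.67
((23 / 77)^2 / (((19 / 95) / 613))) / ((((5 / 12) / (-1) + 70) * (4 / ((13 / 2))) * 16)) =12646803 / 31684576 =0.40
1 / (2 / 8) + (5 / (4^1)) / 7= 117 / 28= 4.18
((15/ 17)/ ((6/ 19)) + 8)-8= 95/ 34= 2.79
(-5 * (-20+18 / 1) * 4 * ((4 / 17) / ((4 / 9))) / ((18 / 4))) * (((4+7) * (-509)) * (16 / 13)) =-7166720 / 221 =-32428.60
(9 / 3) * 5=15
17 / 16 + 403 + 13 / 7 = 45463 / 112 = 405.92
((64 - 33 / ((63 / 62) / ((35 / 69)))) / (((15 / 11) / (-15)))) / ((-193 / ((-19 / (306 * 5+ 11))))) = -2056142 / 61564491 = -0.03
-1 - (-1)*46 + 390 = 435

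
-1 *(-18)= 18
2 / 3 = 0.67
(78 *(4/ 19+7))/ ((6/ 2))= 3562/ 19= 187.47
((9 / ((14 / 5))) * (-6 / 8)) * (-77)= 1485 / 8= 185.62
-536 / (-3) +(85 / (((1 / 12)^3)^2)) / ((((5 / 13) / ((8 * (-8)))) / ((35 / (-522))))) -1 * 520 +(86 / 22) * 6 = 2709999147950 / 957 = 2831765044.88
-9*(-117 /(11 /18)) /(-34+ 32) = -9477 /11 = -861.55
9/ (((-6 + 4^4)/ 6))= 0.22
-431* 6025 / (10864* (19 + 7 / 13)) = -33758075 / 2759456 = -12.23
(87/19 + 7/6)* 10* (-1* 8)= -26200/57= -459.65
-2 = -2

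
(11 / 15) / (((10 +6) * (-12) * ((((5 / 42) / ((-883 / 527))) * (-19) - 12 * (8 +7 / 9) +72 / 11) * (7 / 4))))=106843 / 4769928600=0.00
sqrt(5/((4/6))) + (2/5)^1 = 2/5 + sqrt(30)/2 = 3.14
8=8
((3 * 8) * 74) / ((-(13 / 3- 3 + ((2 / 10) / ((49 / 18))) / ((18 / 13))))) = -1281.02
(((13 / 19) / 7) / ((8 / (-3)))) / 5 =-39 / 5320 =-0.01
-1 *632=-632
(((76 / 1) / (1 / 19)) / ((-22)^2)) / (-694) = -361 / 83974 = -0.00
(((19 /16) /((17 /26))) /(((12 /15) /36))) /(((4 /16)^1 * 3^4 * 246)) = 1235 /75276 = 0.02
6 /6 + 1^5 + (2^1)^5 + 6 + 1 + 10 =51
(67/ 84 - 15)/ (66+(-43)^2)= -1193/ 160860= -0.01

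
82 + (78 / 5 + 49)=733 / 5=146.60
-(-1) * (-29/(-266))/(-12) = -29/3192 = -0.01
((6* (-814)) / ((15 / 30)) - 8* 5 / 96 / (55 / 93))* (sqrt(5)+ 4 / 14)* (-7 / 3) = 429823 / 66+ 3008761* sqrt(5) / 132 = 57480.61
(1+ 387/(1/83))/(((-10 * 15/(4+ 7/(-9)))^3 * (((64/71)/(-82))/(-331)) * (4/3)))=-377430311072389/52488000000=-7190.79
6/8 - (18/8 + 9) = -21/2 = -10.50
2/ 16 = 1/ 8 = 0.12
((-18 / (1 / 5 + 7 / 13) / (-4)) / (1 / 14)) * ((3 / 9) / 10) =91 / 32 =2.84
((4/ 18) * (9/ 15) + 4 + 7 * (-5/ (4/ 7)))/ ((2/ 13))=-44551/ 120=-371.26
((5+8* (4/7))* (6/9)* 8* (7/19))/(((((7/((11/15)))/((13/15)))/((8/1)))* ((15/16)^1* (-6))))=-9810944/4039875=-2.43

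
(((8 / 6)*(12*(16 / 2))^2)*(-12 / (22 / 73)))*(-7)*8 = 301400064 / 11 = 27400005.82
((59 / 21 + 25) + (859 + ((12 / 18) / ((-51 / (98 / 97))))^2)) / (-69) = -1367271634933 / 106383300723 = -12.85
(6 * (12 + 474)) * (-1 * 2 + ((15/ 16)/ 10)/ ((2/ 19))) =-51759/ 16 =-3234.94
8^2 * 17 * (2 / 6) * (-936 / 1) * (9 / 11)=-3055104 / 11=-277736.73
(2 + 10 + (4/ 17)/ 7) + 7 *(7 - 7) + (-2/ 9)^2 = 116468/ 9639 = 12.08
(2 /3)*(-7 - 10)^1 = -34 /3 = -11.33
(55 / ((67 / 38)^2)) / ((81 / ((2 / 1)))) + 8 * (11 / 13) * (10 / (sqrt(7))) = 158840 / 363609 + 880 * sqrt(7) / 91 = 26.02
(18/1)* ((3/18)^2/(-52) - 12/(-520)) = 211/520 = 0.41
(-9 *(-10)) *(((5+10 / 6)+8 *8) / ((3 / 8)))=16960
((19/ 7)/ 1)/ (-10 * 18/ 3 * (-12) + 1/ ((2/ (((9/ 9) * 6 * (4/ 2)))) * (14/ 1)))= 19/ 5043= 0.00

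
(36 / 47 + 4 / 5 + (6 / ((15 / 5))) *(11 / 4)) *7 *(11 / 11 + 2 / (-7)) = 35.33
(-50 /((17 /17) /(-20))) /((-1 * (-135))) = 7.41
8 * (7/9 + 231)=16688/9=1854.22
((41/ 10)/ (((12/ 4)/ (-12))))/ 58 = -41/ 145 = -0.28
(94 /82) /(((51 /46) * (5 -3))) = 1081 /2091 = 0.52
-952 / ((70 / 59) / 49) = -196588 / 5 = -39317.60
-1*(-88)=88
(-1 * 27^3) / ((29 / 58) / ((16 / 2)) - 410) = 48.01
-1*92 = -92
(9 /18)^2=1 /4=0.25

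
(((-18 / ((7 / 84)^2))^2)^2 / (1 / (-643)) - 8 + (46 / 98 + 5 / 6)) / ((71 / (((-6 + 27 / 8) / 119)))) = 8532932146004756401 / 946288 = 9017267624660.52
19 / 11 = 1.73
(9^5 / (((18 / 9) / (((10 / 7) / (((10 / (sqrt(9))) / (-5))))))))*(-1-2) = 189800.36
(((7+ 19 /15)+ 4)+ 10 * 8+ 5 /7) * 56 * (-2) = -156208 /15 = -10413.87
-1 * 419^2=-175561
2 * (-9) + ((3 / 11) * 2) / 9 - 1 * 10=-922 / 33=-27.94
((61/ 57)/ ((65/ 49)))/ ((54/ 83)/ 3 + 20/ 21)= 1736609/ 2516930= 0.69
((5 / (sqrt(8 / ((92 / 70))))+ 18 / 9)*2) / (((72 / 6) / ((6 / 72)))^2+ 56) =1 / 5198+ sqrt(805) / 145544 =0.00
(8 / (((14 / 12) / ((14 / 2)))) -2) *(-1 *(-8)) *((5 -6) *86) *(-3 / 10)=9494.40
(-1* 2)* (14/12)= -7/3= -2.33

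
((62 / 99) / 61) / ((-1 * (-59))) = 0.00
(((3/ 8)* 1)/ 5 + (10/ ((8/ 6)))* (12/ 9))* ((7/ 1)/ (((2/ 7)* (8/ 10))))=19747/ 64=308.55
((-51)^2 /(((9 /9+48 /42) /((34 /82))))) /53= 103173 /10865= 9.50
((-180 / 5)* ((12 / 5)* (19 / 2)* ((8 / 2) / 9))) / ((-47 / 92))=167808 / 235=714.08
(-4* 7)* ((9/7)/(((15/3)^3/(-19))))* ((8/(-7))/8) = -684/875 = -0.78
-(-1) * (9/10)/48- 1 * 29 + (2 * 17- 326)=-51357/160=-320.98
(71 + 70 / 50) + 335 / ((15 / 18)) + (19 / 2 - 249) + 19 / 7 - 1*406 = -11787 / 70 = -168.39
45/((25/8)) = 72/5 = 14.40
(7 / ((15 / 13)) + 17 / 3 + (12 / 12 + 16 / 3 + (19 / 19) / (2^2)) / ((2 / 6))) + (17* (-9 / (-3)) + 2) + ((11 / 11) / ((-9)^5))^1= 99773107 / 1180980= 84.48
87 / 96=29 / 32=0.91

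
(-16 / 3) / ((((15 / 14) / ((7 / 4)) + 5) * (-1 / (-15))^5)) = -7938000 / 11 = -721636.36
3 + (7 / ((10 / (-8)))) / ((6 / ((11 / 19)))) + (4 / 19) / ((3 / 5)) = 267 / 95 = 2.81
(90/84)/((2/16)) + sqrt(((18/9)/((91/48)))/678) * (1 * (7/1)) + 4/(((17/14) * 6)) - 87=-27803/357 + 4 * sqrt(10283)/1469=-77.60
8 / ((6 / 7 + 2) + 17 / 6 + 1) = 1.20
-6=-6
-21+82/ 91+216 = 195.90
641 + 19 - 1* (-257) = 917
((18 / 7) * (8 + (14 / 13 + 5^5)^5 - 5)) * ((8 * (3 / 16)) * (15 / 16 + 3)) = 13467635128226444413720977 / 2970344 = 4534032128341513445.49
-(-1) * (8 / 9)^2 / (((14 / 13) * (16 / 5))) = 130 / 567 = 0.23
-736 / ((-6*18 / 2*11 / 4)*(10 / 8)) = 5888 / 1485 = 3.96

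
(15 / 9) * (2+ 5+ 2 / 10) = 12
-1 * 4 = -4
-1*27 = -27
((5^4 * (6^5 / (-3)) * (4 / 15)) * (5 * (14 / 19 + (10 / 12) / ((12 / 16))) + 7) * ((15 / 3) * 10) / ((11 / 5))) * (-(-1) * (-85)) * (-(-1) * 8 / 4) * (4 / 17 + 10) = 57983760000000 / 209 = 277434258373.21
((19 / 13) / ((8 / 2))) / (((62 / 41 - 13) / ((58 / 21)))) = -22591 / 257166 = -0.09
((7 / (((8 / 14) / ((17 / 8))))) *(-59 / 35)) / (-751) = 7021 / 120160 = 0.06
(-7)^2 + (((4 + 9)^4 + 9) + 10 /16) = 28619.62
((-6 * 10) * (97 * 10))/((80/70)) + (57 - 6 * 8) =-50916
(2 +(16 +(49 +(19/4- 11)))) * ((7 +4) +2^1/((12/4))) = 2835/4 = 708.75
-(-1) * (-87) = -87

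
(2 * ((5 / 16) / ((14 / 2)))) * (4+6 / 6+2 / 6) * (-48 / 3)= -160 / 21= -7.62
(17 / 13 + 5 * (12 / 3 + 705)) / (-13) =-46102 / 169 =-272.79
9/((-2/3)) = -27/2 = -13.50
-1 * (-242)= 242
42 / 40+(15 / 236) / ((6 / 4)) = 1289 / 1180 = 1.09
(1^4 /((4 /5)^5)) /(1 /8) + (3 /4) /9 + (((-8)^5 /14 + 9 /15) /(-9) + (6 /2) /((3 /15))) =12075607 /40320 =299.49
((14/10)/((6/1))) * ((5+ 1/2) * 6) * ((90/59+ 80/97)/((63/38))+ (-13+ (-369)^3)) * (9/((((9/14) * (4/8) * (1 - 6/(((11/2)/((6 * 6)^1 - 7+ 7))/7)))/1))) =30687174290597132/775952955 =39547725.27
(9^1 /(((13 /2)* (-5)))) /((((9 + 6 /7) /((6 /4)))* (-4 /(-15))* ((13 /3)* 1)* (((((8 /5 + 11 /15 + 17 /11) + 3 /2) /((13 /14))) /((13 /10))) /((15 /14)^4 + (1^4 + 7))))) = -956808369 /12546665600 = -0.08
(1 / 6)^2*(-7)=-7 / 36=-0.19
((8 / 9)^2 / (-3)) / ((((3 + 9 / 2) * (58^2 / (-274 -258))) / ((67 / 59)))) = 1140608 / 180861255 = 0.01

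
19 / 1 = 19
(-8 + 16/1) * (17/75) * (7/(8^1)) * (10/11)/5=238/825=0.29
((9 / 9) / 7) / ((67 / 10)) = 10 / 469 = 0.02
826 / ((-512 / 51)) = -21063 / 256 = -82.28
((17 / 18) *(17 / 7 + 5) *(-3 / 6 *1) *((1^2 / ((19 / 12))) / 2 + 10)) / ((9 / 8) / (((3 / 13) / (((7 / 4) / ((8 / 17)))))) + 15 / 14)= -11088896 / 5883597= -1.88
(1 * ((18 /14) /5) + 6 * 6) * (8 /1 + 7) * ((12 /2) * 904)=20649168 /7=2949881.14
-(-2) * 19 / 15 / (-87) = -38 / 1305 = -0.03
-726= -726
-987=-987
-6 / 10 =-3 / 5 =-0.60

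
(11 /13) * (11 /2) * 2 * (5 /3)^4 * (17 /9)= 1285625 /9477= 135.66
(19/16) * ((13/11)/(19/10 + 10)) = 0.12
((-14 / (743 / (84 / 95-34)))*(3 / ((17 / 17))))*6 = 792792 / 70585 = 11.23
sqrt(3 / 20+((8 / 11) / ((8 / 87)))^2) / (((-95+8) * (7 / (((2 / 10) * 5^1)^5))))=-sqrt(758715) / 66990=-0.01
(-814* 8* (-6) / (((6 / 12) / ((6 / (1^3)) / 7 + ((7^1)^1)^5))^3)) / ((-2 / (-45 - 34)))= 20108695112637433104000 / 343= 58625933272995431790.09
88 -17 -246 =-175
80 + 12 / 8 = 163 / 2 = 81.50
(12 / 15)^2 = 16 / 25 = 0.64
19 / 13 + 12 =175 / 13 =13.46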